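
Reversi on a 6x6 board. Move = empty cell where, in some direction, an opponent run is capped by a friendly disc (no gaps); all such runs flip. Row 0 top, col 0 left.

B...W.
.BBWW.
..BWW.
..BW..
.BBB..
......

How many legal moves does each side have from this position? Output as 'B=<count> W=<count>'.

-- B to move --
(0,2): no bracket -> illegal
(0,3): flips 3 -> legal
(0,5): flips 2 -> legal
(1,5): flips 4 -> legal
(2,5): flips 2 -> legal
(3,4): flips 2 -> legal
(3,5): no bracket -> illegal
(4,4): flips 1 -> legal
B mobility = 6
-- W to move --
(0,1): flips 1 -> legal
(0,2): no bracket -> illegal
(0,3): no bracket -> illegal
(1,0): flips 2 -> legal
(2,0): no bracket -> illegal
(2,1): flips 1 -> legal
(3,0): no bracket -> illegal
(3,1): flips 2 -> legal
(3,4): no bracket -> illegal
(4,0): no bracket -> illegal
(4,4): no bracket -> illegal
(5,0): flips 2 -> legal
(5,1): flips 1 -> legal
(5,2): no bracket -> illegal
(5,3): flips 1 -> legal
(5,4): no bracket -> illegal
W mobility = 7

Answer: B=6 W=7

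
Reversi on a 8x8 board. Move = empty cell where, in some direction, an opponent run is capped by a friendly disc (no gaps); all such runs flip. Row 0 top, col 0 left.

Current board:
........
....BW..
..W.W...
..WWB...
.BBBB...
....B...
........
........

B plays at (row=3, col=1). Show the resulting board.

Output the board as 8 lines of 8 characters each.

Place B at (3,1); scan 8 dirs for brackets.
Dir NW: first cell '.' (not opp) -> no flip
Dir N: first cell '.' (not opp) -> no flip
Dir NE: opp run (2,2), next='.' -> no flip
Dir W: first cell '.' (not opp) -> no flip
Dir E: opp run (3,2) (3,3) capped by B -> flip
Dir SW: first cell '.' (not opp) -> no flip
Dir S: first cell 'B' (not opp) -> no flip
Dir SE: first cell 'B' (not opp) -> no flip
All flips: (3,2) (3,3)

Answer: ........
....BW..
..W.W...
.BBBB...
.BBBB...
....B...
........
........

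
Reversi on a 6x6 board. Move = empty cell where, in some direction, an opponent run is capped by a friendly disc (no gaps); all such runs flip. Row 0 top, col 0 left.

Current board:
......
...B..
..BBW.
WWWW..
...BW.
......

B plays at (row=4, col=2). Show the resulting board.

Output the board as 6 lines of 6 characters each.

Answer: ......
...B..
..BBW.
WWBW..
..BBW.
......

Derivation:
Place B at (4,2); scan 8 dirs for brackets.
Dir NW: opp run (3,1), next='.' -> no flip
Dir N: opp run (3,2) capped by B -> flip
Dir NE: opp run (3,3) (2,4), next='.' -> no flip
Dir W: first cell '.' (not opp) -> no flip
Dir E: first cell 'B' (not opp) -> no flip
Dir SW: first cell '.' (not opp) -> no flip
Dir S: first cell '.' (not opp) -> no flip
Dir SE: first cell '.' (not opp) -> no flip
All flips: (3,2)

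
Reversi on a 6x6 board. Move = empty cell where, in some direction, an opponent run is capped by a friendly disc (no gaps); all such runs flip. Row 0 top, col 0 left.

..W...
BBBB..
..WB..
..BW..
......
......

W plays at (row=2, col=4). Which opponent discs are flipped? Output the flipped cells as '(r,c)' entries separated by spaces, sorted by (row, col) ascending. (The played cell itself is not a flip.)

Answer: (1,3) (2,3)

Derivation:
Dir NW: opp run (1,3) capped by W -> flip
Dir N: first cell '.' (not opp) -> no flip
Dir NE: first cell '.' (not opp) -> no flip
Dir W: opp run (2,3) capped by W -> flip
Dir E: first cell '.' (not opp) -> no flip
Dir SW: first cell 'W' (not opp) -> no flip
Dir S: first cell '.' (not opp) -> no flip
Dir SE: first cell '.' (not opp) -> no flip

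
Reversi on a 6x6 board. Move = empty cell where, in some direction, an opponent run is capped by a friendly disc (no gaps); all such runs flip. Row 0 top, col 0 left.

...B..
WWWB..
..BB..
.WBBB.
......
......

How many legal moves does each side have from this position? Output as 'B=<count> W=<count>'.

-- B to move --
(0,0): flips 1 -> legal
(0,1): flips 1 -> legal
(0,2): flips 1 -> legal
(2,0): no bracket -> illegal
(2,1): flips 1 -> legal
(3,0): flips 1 -> legal
(4,0): flips 1 -> legal
(4,1): no bracket -> illegal
(4,2): no bracket -> illegal
B mobility = 6
-- W to move --
(0,2): no bracket -> illegal
(0,4): flips 2 -> legal
(1,4): flips 1 -> legal
(2,1): no bracket -> illegal
(2,4): no bracket -> illegal
(2,5): no bracket -> illegal
(3,5): flips 3 -> legal
(4,1): no bracket -> illegal
(4,2): flips 2 -> legal
(4,3): no bracket -> illegal
(4,4): flips 2 -> legal
(4,5): flips 2 -> legal
W mobility = 6

Answer: B=6 W=6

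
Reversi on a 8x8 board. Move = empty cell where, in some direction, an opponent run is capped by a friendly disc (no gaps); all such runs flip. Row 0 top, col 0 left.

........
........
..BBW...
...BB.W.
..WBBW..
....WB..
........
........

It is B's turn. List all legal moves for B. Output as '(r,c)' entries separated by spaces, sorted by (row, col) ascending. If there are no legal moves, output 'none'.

Answer: (1,4) (1,5) (2,5) (3,5) (4,1) (4,6) (5,1) (5,3) (5,6) (6,4) (6,5)

Derivation:
(1,3): no bracket -> illegal
(1,4): flips 1 -> legal
(1,5): flips 1 -> legal
(2,5): flips 1 -> legal
(2,6): no bracket -> illegal
(2,7): no bracket -> illegal
(3,1): no bracket -> illegal
(3,2): no bracket -> illegal
(3,5): flips 1 -> legal
(3,7): no bracket -> illegal
(4,1): flips 1 -> legal
(4,6): flips 1 -> legal
(4,7): no bracket -> illegal
(5,1): flips 1 -> legal
(5,2): no bracket -> illegal
(5,3): flips 1 -> legal
(5,6): flips 1 -> legal
(6,3): no bracket -> illegal
(6,4): flips 1 -> legal
(6,5): flips 1 -> legal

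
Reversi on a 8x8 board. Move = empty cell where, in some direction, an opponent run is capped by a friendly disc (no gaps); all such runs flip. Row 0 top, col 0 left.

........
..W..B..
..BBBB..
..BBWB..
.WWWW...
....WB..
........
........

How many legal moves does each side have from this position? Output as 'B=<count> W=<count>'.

-- B to move --
(0,1): flips 1 -> legal
(0,2): flips 1 -> legal
(0,3): no bracket -> illegal
(1,1): no bracket -> illegal
(1,3): no bracket -> illegal
(2,1): no bracket -> illegal
(3,0): no bracket -> illegal
(3,1): no bracket -> illegal
(4,0): no bracket -> illegal
(4,5): flips 1 -> legal
(5,0): flips 1 -> legal
(5,1): flips 1 -> legal
(5,2): flips 3 -> legal
(5,3): flips 3 -> legal
(6,3): no bracket -> illegal
(6,4): flips 3 -> legal
(6,5): flips 2 -> legal
B mobility = 9
-- W to move --
(0,4): no bracket -> illegal
(0,5): no bracket -> illegal
(0,6): flips 3 -> legal
(1,1): flips 2 -> legal
(1,3): flips 2 -> legal
(1,4): flips 3 -> legal
(1,6): flips 1 -> legal
(2,1): flips 1 -> legal
(2,6): flips 1 -> legal
(3,1): flips 2 -> legal
(3,6): flips 1 -> legal
(4,5): no bracket -> illegal
(4,6): no bracket -> illegal
(5,6): flips 1 -> legal
(6,4): no bracket -> illegal
(6,5): no bracket -> illegal
(6,6): flips 1 -> legal
W mobility = 11

Answer: B=9 W=11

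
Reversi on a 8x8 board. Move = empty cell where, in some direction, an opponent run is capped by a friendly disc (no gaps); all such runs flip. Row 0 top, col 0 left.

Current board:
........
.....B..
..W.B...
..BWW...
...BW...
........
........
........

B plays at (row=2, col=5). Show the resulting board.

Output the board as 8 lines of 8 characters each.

Answer: ........
.....B..
..W.BB..
..BWB...
...BW...
........
........
........

Derivation:
Place B at (2,5); scan 8 dirs for brackets.
Dir NW: first cell '.' (not opp) -> no flip
Dir N: first cell 'B' (not opp) -> no flip
Dir NE: first cell '.' (not opp) -> no flip
Dir W: first cell 'B' (not opp) -> no flip
Dir E: first cell '.' (not opp) -> no flip
Dir SW: opp run (3,4) capped by B -> flip
Dir S: first cell '.' (not opp) -> no flip
Dir SE: first cell '.' (not opp) -> no flip
All flips: (3,4)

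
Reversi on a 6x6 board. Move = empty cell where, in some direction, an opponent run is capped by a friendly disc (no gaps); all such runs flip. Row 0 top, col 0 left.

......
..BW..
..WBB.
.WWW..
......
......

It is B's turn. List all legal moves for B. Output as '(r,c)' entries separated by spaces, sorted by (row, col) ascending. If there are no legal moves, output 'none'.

Answer: (0,2) (0,3) (1,4) (2,1) (4,1) (4,2) (4,3)

Derivation:
(0,2): flips 1 -> legal
(0,3): flips 1 -> legal
(0,4): no bracket -> illegal
(1,1): no bracket -> illegal
(1,4): flips 1 -> legal
(2,0): no bracket -> illegal
(2,1): flips 1 -> legal
(3,0): no bracket -> illegal
(3,4): no bracket -> illegal
(4,0): no bracket -> illegal
(4,1): flips 1 -> legal
(4,2): flips 3 -> legal
(4,3): flips 1 -> legal
(4,4): no bracket -> illegal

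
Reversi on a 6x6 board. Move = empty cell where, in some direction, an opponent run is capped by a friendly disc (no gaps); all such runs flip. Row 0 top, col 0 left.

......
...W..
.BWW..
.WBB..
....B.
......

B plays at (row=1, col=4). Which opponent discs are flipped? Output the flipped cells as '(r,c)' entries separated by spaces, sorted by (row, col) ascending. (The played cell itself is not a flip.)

Answer: (2,3)

Derivation:
Dir NW: first cell '.' (not opp) -> no flip
Dir N: first cell '.' (not opp) -> no flip
Dir NE: first cell '.' (not opp) -> no flip
Dir W: opp run (1,3), next='.' -> no flip
Dir E: first cell '.' (not opp) -> no flip
Dir SW: opp run (2,3) capped by B -> flip
Dir S: first cell '.' (not opp) -> no flip
Dir SE: first cell '.' (not opp) -> no flip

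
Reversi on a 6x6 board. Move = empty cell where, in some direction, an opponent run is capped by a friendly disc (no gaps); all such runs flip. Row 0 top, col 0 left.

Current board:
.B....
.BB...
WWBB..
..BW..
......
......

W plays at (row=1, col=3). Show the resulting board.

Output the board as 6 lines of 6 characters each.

Place W at (1,3); scan 8 dirs for brackets.
Dir NW: first cell '.' (not opp) -> no flip
Dir N: first cell '.' (not opp) -> no flip
Dir NE: first cell '.' (not opp) -> no flip
Dir W: opp run (1,2) (1,1), next='.' -> no flip
Dir E: first cell '.' (not opp) -> no flip
Dir SW: opp run (2,2), next='.' -> no flip
Dir S: opp run (2,3) capped by W -> flip
Dir SE: first cell '.' (not opp) -> no flip
All flips: (2,3)

Answer: .B....
.BBW..
WWBW..
..BW..
......
......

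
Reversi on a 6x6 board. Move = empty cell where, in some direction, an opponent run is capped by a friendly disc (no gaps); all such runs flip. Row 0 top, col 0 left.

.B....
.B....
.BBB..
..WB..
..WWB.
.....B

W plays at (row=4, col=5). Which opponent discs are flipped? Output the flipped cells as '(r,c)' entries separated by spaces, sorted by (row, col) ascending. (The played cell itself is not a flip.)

Dir NW: first cell '.' (not opp) -> no flip
Dir N: first cell '.' (not opp) -> no flip
Dir NE: edge -> no flip
Dir W: opp run (4,4) capped by W -> flip
Dir E: edge -> no flip
Dir SW: first cell '.' (not opp) -> no flip
Dir S: opp run (5,5), next=edge -> no flip
Dir SE: edge -> no flip

Answer: (4,4)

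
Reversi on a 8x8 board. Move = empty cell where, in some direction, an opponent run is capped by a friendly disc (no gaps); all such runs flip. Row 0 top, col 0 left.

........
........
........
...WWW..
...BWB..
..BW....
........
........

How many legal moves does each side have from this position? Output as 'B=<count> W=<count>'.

-- B to move --
(2,2): no bracket -> illegal
(2,3): flips 2 -> legal
(2,4): no bracket -> illegal
(2,5): flips 2 -> legal
(2,6): no bracket -> illegal
(3,2): no bracket -> illegal
(3,6): no bracket -> illegal
(4,2): no bracket -> illegal
(4,6): no bracket -> illegal
(5,4): flips 1 -> legal
(5,5): no bracket -> illegal
(6,2): no bracket -> illegal
(6,3): flips 1 -> legal
(6,4): no bracket -> illegal
B mobility = 4
-- W to move --
(3,2): no bracket -> illegal
(3,6): no bracket -> illegal
(4,1): no bracket -> illegal
(4,2): flips 1 -> legal
(4,6): flips 1 -> legal
(5,1): flips 1 -> legal
(5,4): no bracket -> illegal
(5,5): flips 1 -> legal
(5,6): flips 1 -> legal
(6,1): flips 2 -> legal
(6,2): no bracket -> illegal
(6,3): no bracket -> illegal
W mobility = 6

Answer: B=4 W=6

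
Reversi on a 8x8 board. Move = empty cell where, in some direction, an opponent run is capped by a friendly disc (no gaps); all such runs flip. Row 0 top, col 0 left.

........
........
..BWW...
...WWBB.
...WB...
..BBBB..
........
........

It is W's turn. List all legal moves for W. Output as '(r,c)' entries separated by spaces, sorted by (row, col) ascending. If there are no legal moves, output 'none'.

Answer: (1,1) (2,1) (3,7) (4,5) (4,6) (6,1) (6,3) (6,4) (6,5) (6,6)

Derivation:
(1,1): flips 1 -> legal
(1,2): no bracket -> illegal
(1,3): no bracket -> illegal
(2,1): flips 1 -> legal
(2,5): no bracket -> illegal
(2,6): no bracket -> illegal
(2,7): no bracket -> illegal
(3,1): no bracket -> illegal
(3,2): no bracket -> illegal
(3,7): flips 2 -> legal
(4,1): no bracket -> illegal
(4,2): no bracket -> illegal
(4,5): flips 1 -> legal
(4,6): flips 1 -> legal
(4,7): no bracket -> illegal
(5,1): no bracket -> illegal
(5,6): no bracket -> illegal
(6,1): flips 1 -> legal
(6,2): no bracket -> illegal
(6,3): flips 1 -> legal
(6,4): flips 2 -> legal
(6,5): flips 1 -> legal
(6,6): flips 2 -> legal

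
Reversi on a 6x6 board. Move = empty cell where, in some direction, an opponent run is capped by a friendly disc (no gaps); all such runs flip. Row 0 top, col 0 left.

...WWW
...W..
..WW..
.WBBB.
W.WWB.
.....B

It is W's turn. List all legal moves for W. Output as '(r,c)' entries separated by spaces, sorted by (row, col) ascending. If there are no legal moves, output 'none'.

Answer: (2,1) (2,4) (2,5) (3,5) (4,1) (4,5)

Derivation:
(2,1): flips 1 -> legal
(2,4): flips 1 -> legal
(2,5): flips 1 -> legal
(3,5): flips 3 -> legal
(4,1): flips 1 -> legal
(4,5): flips 2 -> legal
(5,3): no bracket -> illegal
(5,4): no bracket -> illegal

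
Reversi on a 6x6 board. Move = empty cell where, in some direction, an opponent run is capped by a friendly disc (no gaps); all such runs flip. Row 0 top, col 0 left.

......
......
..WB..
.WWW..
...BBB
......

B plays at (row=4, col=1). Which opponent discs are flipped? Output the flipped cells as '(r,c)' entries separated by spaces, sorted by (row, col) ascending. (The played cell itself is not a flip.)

Answer: (3,2)

Derivation:
Dir NW: first cell '.' (not opp) -> no flip
Dir N: opp run (3,1), next='.' -> no flip
Dir NE: opp run (3,2) capped by B -> flip
Dir W: first cell '.' (not opp) -> no flip
Dir E: first cell '.' (not opp) -> no flip
Dir SW: first cell '.' (not opp) -> no flip
Dir S: first cell '.' (not opp) -> no flip
Dir SE: first cell '.' (not opp) -> no flip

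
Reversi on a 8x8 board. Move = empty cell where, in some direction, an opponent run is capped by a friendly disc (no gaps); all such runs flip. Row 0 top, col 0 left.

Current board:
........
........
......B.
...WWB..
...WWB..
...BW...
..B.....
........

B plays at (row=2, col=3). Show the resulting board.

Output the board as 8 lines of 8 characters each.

Place B at (2,3); scan 8 dirs for brackets.
Dir NW: first cell '.' (not opp) -> no flip
Dir N: first cell '.' (not opp) -> no flip
Dir NE: first cell '.' (not opp) -> no flip
Dir W: first cell '.' (not opp) -> no flip
Dir E: first cell '.' (not opp) -> no flip
Dir SW: first cell '.' (not opp) -> no flip
Dir S: opp run (3,3) (4,3) capped by B -> flip
Dir SE: opp run (3,4) capped by B -> flip
All flips: (3,3) (3,4) (4,3)

Answer: ........
........
...B..B.
...BBB..
...BWB..
...BW...
..B.....
........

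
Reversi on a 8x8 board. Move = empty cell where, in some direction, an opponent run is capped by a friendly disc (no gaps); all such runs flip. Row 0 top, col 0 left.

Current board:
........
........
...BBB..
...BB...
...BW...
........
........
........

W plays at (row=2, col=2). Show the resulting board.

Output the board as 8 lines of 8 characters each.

Answer: ........
........
..WBBB..
...WB...
...BW...
........
........
........

Derivation:
Place W at (2,2); scan 8 dirs for brackets.
Dir NW: first cell '.' (not opp) -> no flip
Dir N: first cell '.' (not opp) -> no flip
Dir NE: first cell '.' (not opp) -> no flip
Dir W: first cell '.' (not opp) -> no flip
Dir E: opp run (2,3) (2,4) (2,5), next='.' -> no flip
Dir SW: first cell '.' (not opp) -> no flip
Dir S: first cell '.' (not opp) -> no flip
Dir SE: opp run (3,3) capped by W -> flip
All flips: (3,3)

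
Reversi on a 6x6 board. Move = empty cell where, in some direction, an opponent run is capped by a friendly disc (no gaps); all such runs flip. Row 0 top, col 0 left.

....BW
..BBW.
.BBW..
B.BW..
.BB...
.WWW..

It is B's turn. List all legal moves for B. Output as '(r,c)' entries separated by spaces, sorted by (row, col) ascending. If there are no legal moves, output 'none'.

(0,3): no bracket -> illegal
(1,5): flips 1 -> legal
(2,4): flips 3 -> legal
(2,5): no bracket -> illegal
(3,4): flips 2 -> legal
(4,0): no bracket -> illegal
(4,3): flips 2 -> legal
(4,4): flips 1 -> legal
(5,0): no bracket -> illegal
(5,4): no bracket -> illegal

Answer: (1,5) (2,4) (3,4) (4,3) (4,4)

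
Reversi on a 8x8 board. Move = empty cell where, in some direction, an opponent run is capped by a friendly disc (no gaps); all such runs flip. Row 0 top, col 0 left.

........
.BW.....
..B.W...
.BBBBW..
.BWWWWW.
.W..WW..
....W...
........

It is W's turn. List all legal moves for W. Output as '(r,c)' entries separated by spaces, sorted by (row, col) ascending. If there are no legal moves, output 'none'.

(0,0): flips 3 -> legal
(0,1): no bracket -> illegal
(0,2): no bracket -> illegal
(1,0): flips 1 -> legal
(1,3): no bracket -> illegal
(2,0): flips 1 -> legal
(2,1): flips 3 -> legal
(2,3): flips 2 -> legal
(2,5): flips 1 -> legal
(3,0): flips 4 -> legal
(4,0): flips 1 -> legal
(5,0): no bracket -> illegal
(5,2): no bracket -> illegal

Answer: (0,0) (1,0) (2,0) (2,1) (2,3) (2,5) (3,0) (4,0)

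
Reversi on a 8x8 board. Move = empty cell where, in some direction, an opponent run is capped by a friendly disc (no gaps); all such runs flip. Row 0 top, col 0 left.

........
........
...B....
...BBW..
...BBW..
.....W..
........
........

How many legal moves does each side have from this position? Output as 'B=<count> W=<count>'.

Answer: B=5 W=5

Derivation:
-- B to move --
(2,4): no bracket -> illegal
(2,5): no bracket -> illegal
(2,6): flips 1 -> legal
(3,6): flips 1 -> legal
(4,6): flips 1 -> legal
(5,4): no bracket -> illegal
(5,6): flips 1 -> legal
(6,4): no bracket -> illegal
(6,5): no bracket -> illegal
(6,6): flips 1 -> legal
B mobility = 5
-- W to move --
(1,2): flips 2 -> legal
(1,3): no bracket -> illegal
(1,4): no bracket -> illegal
(2,2): flips 2 -> legal
(2,4): no bracket -> illegal
(2,5): no bracket -> illegal
(3,2): flips 2 -> legal
(4,2): flips 2 -> legal
(5,2): no bracket -> illegal
(5,3): flips 1 -> legal
(5,4): no bracket -> illegal
W mobility = 5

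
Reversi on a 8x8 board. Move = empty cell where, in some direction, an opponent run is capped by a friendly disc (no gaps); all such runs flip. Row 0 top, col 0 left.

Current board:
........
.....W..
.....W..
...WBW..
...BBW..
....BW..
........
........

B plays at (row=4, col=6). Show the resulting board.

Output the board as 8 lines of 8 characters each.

Place B at (4,6); scan 8 dirs for brackets.
Dir NW: opp run (3,5), next='.' -> no flip
Dir N: first cell '.' (not opp) -> no flip
Dir NE: first cell '.' (not opp) -> no flip
Dir W: opp run (4,5) capped by B -> flip
Dir E: first cell '.' (not opp) -> no flip
Dir SW: opp run (5,5), next='.' -> no flip
Dir S: first cell '.' (not opp) -> no flip
Dir SE: first cell '.' (not opp) -> no flip
All flips: (4,5)

Answer: ........
.....W..
.....W..
...WBW..
...BBBB.
....BW..
........
........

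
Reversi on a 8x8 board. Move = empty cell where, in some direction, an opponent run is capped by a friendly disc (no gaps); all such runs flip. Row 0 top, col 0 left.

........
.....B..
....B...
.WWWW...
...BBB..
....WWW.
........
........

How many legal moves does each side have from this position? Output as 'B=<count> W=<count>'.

-- B to move --
(2,0): no bracket -> illegal
(2,1): flips 1 -> legal
(2,2): flips 1 -> legal
(2,3): flips 2 -> legal
(2,5): flips 1 -> legal
(3,0): no bracket -> illegal
(3,5): no bracket -> illegal
(4,0): no bracket -> illegal
(4,1): no bracket -> illegal
(4,2): flips 1 -> legal
(4,6): no bracket -> illegal
(4,7): no bracket -> illegal
(5,3): no bracket -> illegal
(5,7): no bracket -> illegal
(6,3): flips 1 -> legal
(6,4): flips 1 -> legal
(6,5): flips 2 -> legal
(6,6): flips 1 -> legal
(6,7): flips 1 -> legal
B mobility = 10
-- W to move --
(0,4): no bracket -> illegal
(0,5): no bracket -> illegal
(0,6): flips 2 -> legal
(1,3): no bracket -> illegal
(1,4): flips 1 -> legal
(1,6): no bracket -> illegal
(2,3): no bracket -> illegal
(2,5): no bracket -> illegal
(2,6): no bracket -> illegal
(3,5): flips 1 -> legal
(3,6): flips 1 -> legal
(4,2): no bracket -> illegal
(4,6): no bracket -> illegal
(5,2): flips 1 -> legal
(5,3): flips 1 -> legal
W mobility = 6

Answer: B=10 W=6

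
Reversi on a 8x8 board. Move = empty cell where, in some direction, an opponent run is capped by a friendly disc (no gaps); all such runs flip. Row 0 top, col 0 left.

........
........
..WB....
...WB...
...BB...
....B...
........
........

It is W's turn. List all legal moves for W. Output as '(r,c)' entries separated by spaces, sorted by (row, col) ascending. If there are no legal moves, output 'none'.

(1,2): no bracket -> illegal
(1,3): flips 1 -> legal
(1,4): no bracket -> illegal
(2,4): flips 1 -> legal
(2,5): no bracket -> illegal
(3,2): no bracket -> illegal
(3,5): flips 1 -> legal
(4,2): no bracket -> illegal
(4,5): no bracket -> illegal
(5,2): no bracket -> illegal
(5,3): flips 1 -> legal
(5,5): flips 1 -> legal
(6,3): no bracket -> illegal
(6,4): no bracket -> illegal
(6,5): no bracket -> illegal

Answer: (1,3) (2,4) (3,5) (5,3) (5,5)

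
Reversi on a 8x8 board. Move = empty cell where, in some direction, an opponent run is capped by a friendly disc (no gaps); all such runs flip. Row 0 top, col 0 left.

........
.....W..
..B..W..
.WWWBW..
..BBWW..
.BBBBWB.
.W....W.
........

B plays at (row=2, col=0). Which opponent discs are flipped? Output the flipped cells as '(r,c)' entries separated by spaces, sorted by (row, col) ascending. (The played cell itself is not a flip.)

Answer: (3,1)

Derivation:
Dir NW: edge -> no flip
Dir N: first cell '.' (not opp) -> no flip
Dir NE: first cell '.' (not opp) -> no flip
Dir W: edge -> no flip
Dir E: first cell '.' (not opp) -> no flip
Dir SW: edge -> no flip
Dir S: first cell '.' (not opp) -> no flip
Dir SE: opp run (3,1) capped by B -> flip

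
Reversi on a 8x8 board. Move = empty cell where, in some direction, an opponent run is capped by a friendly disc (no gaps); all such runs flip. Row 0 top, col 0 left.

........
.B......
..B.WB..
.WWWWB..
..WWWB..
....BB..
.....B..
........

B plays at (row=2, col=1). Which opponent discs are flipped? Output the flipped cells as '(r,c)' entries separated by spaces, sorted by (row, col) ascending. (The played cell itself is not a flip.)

Dir NW: first cell '.' (not opp) -> no flip
Dir N: first cell 'B' (not opp) -> no flip
Dir NE: first cell '.' (not opp) -> no flip
Dir W: first cell '.' (not opp) -> no flip
Dir E: first cell 'B' (not opp) -> no flip
Dir SW: first cell '.' (not opp) -> no flip
Dir S: opp run (3,1), next='.' -> no flip
Dir SE: opp run (3,2) (4,3) capped by B -> flip

Answer: (3,2) (4,3)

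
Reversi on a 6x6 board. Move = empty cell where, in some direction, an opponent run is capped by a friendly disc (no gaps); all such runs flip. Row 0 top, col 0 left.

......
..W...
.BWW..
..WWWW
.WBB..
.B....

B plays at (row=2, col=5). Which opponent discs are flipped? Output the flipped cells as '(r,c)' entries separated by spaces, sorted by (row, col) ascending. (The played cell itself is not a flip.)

Answer: (3,4)

Derivation:
Dir NW: first cell '.' (not opp) -> no flip
Dir N: first cell '.' (not opp) -> no flip
Dir NE: edge -> no flip
Dir W: first cell '.' (not opp) -> no flip
Dir E: edge -> no flip
Dir SW: opp run (3,4) capped by B -> flip
Dir S: opp run (3,5), next='.' -> no flip
Dir SE: edge -> no flip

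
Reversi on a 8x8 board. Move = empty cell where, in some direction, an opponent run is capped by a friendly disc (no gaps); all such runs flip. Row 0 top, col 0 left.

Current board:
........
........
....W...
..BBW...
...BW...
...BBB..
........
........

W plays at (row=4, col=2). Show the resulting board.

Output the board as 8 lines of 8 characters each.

Place W at (4,2); scan 8 dirs for brackets.
Dir NW: first cell '.' (not opp) -> no flip
Dir N: opp run (3,2), next='.' -> no flip
Dir NE: opp run (3,3) capped by W -> flip
Dir W: first cell '.' (not opp) -> no flip
Dir E: opp run (4,3) capped by W -> flip
Dir SW: first cell '.' (not opp) -> no flip
Dir S: first cell '.' (not opp) -> no flip
Dir SE: opp run (5,3), next='.' -> no flip
All flips: (3,3) (4,3)

Answer: ........
........
....W...
..BWW...
..WWW...
...BBB..
........
........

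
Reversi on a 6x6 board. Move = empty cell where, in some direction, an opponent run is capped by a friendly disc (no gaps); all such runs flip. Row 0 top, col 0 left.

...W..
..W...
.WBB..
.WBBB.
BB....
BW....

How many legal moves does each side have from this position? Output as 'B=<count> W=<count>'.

-- B to move --
(0,1): flips 1 -> legal
(0,2): flips 1 -> legal
(0,4): no bracket -> illegal
(1,0): flips 1 -> legal
(1,1): flips 2 -> legal
(1,3): no bracket -> illegal
(1,4): no bracket -> illegal
(2,0): flips 1 -> legal
(3,0): flips 1 -> legal
(4,2): no bracket -> illegal
(5,2): flips 1 -> legal
B mobility = 7
-- W to move --
(1,1): no bracket -> illegal
(1,3): flips 1 -> legal
(1,4): no bracket -> illegal
(2,4): flips 2 -> legal
(2,5): no bracket -> illegal
(3,0): no bracket -> illegal
(3,5): flips 3 -> legal
(4,2): flips 2 -> legal
(4,3): flips 1 -> legal
(4,4): no bracket -> illegal
(4,5): flips 2 -> legal
(5,2): no bracket -> illegal
W mobility = 6

Answer: B=7 W=6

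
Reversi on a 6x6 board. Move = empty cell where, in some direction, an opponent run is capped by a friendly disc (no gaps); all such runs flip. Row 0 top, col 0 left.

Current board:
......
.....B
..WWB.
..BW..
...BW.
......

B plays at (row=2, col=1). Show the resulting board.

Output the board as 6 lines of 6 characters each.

Place B at (2,1); scan 8 dirs for brackets.
Dir NW: first cell '.' (not opp) -> no flip
Dir N: first cell '.' (not opp) -> no flip
Dir NE: first cell '.' (not opp) -> no flip
Dir W: first cell '.' (not opp) -> no flip
Dir E: opp run (2,2) (2,3) capped by B -> flip
Dir SW: first cell '.' (not opp) -> no flip
Dir S: first cell '.' (not opp) -> no flip
Dir SE: first cell 'B' (not opp) -> no flip
All flips: (2,2) (2,3)

Answer: ......
.....B
.BBBB.
..BW..
...BW.
......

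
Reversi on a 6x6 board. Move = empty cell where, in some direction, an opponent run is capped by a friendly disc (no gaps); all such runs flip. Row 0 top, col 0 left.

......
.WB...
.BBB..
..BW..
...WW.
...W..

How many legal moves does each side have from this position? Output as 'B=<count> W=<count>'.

Answer: B=6 W=3

Derivation:
-- B to move --
(0,0): flips 1 -> legal
(0,1): flips 1 -> legal
(0,2): no bracket -> illegal
(1,0): flips 1 -> legal
(2,0): no bracket -> illegal
(2,4): no bracket -> illegal
(3,4): flips 1 -> legal
(3,5): no bracket -> illegal
(4,2): no bracket -> illegal
(4,5): no bracket -> illegal
(5,2): no bracket -> illegal
(5,4): flips 1 -> legal
(5,5): flips 2 -> legal
B mobility = 6
-- W to move --
(0,1): no bracket -> illegal
(0,2): no bracket -> illegal
(0,3): no bracket -> illegal
(1,0): flips 2 -> legal
(1,3): flips 2 -> legal
(1,4): no bracket -> illegal
(2,0): no bracket -> illegal
(2,4): no bracket -> illegal
(3,0): no bracket -> illegal
(3,1): flips 2 -> legal
(3,4): no bracket -> illegal
(4,1): no bracket -> illegal
(4,2): no bracket -> illegal
W mobility = 3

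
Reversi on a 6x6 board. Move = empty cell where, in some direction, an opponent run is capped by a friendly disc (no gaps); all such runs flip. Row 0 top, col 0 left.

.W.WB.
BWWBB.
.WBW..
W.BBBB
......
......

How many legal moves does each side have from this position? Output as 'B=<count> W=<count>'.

-- B to move --
(0,0): flips 1 -> legal
(0,2): flips 2 -> legal
(2,0): flips 1 -> legal
(2,4): flips 1 -> legal
(3,1): no bracket -> illegal
(4,0): no bracket -> illegal
(4,1): no bracket -> illegal
B mobility = 4
-- W to move --
(0,0): no bracket -> illegal
(0,2): no bracket -> illegal
(0,5): flips 2 -> legal
(1,5): flips 2 -> legal
(2,0): no bracket -> illegal
(2,4): no bracket -> illegal
(2,5): flips 1 -> legal
(3,1): no bracket -> illegal
(4,1): flips 1 -> legal
(4,2): flips 2 -> legal
(4,3): flips 2 -> legal
(4,4): flips 2 -> legal
(4,5): flips 1 -> legal
W mobility = 8

Answer: B=4 W=8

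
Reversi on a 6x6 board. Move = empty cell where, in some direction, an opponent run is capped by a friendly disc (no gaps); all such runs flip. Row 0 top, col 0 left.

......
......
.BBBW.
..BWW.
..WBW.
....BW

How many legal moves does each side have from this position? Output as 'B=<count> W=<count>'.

Answer: B=6 W=7

Derivation:
-- B to move --
(1,3): no bracket -> illegal
(1,4): flips 3 -> legal
(1,5): no bracket -> illegal
(2,5): flips 2 -> legal
(3,1): no bracket -> illegal
(3,5): flips 2 -> legal
(4,1): flips 1 -> legal
(4,5): flips 2 -> legal
(5,1): no bracket -> illegal
(5,2): flips 1 -> legal
(5,3): no bracket -> illegal
B mobility = 6
-- W to move --
(1,0): no bracket -> illegal
(1,1): flips 1 -> legal
(1,2): flips 3 -> legal
(1,3): flips 1 -> legal
(1,4): no bracket -> illegal
(2,0): flips 3 -> legal
(3,0): no bracket -> illegal
(3,1): flips 1 -> legal
(4,1): no bracket -> illegal
(4,5): no bracket -> illegal
(5,2): flips 1 -> legal
(5,3): flips 2 -> legal
W mobility = 7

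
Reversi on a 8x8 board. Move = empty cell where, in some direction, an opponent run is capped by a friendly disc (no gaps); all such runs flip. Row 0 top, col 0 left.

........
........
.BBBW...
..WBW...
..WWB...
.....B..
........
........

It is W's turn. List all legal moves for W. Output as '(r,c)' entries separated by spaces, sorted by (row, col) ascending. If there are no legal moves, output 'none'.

(1,0): flips 1 -> legal
(1,1): no bracket -> illegal
(1,2): flips 2 -> legal
(1,3): flips 2 -> legal
(1,4): flips 1 -> legal
(2,0): flips 3 -> legal
(3,0): no bracket -> illegal
(3,1): no bracket -> illegal
(3,5): no bracket -> illegal
(4,5): flips 1 -> legal
(4,6): no bracket -> illegal
(5,3): no bracket -> illegal
(5,4): flips 1 -> legal
(5,6): no bracket -> illegal
(6,4): no bracket -> illegal
(6,5): no bracket -> illegal
(6,6): no bracket -> illegal

Answer: (1,0) (1,2) (1,3) (1,4) (2,0) (4,5) (5,4)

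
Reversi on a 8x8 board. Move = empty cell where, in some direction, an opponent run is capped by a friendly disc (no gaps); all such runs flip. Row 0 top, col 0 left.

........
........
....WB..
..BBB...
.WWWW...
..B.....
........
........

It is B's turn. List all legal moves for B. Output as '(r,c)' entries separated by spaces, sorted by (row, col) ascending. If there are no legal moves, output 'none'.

Answer: (1,4) (1,5) (2,3) (3,0) (5,0) (5,1) (5,3) (5,4) (5,5)

Derivation:
(1,3): no bracket -> illegal
(1,4): flips 1 -> legal
(1,5): flips 1 -> legal
(2,3): flips 1 -> legal
(3,0): flips 1 -> legal
(3,1): no bracket -> illegal
(3,5): no bracket -> illegal
(4,0): no bracket -> illegal
(4,5): no bracket -> illegal
(5,0): flips 1 -> legal
(5,1): flips 1 -> legal
(5,3): flips 1 -> legal
(5,4): flips 2 -> legal
(5,5): flips 1 -> legal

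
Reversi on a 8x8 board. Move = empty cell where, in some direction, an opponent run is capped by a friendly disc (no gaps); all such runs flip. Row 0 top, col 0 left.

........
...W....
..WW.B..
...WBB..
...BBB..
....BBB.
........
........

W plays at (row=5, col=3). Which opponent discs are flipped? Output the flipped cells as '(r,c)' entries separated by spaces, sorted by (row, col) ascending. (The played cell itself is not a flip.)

Dir NW: first cell '.' (not opp) -> no flip
Dir N: opp run (4,3) capped by W -> flip
Dir NE: opp run (4,4) (3,5), next='.' -> no flip
Dir W: first cell '.' (not opp) -> no flip
Dir E: opp run (5,4) (5,5) (5,6), next='.' -> no flip
Dir SW: first cell '.' (not opp) -> no flip
Dir S: first cell '.' (not opp) -> no flip
Dir SE: first cell '.' (not opp) -> no flip

Answer: (4,3)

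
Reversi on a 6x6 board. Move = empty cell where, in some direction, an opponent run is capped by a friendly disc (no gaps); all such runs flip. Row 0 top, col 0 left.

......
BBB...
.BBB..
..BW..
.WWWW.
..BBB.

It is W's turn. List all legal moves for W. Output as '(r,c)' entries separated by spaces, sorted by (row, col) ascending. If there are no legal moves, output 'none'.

Answer: (0,0) (0,2) (1,3) (1,4) (3,1)

Derivation:
(0,0): flips 2 -> legal
(0,1): no bracket -> illegal
(0,2): flips 3 -> legal
(0,3): no bracket -> illegal
(1,3): flips 1 -> legal
(1,4): flips 2 -> legal
(2,0): no bracket -> illegal
(2,4): no bracket -> illegal
(3,0): no bracket -> illegal
(3,1): flips 1 -> legal
(3,4): no bracket -> illegal
(4,5): no bracket -> illegal
(5,1): no bracket -> illegal
(5,5): no bracket -> illegal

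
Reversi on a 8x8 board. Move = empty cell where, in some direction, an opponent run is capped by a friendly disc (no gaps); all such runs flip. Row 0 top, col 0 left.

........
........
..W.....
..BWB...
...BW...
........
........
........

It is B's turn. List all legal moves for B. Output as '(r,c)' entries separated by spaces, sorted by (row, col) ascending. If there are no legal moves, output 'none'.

Answer: (1,2) (2,3) (4,5) (5,4)

Derivation:
(1,1): no bracket -> illegal
(1,2): flips 1 -> legal
(1,3): no bracket -> illegal
(2,1): no bracket -> illegal
(2,3): flips 1 -> legal
(2,4): no bracket -> illegal
(3,1): no bracket -> illegal
(3,5): no bracket -> illegal
(4,2): no bracket -> illegal
(4,5): flips 1 -> legal
(5,3): no bracket -> illegal
(5,4): flips 1 -> legal
(5,5): no bracket -> illegal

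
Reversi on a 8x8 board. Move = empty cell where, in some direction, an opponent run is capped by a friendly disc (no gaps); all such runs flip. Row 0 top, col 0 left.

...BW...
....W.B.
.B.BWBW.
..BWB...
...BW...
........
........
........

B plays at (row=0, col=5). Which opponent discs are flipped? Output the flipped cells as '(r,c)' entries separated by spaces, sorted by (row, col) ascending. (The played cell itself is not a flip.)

Answer: (0,4) (1,4)

Derivation:
Dir NW: edge -> no flip
Dir N: edge -> no flip
Dir NE: edge -> no flip
Dir W: opp run (0,4) capped by B -> flip
Dir E: first cell '.' (not opp) -> no flip
Dir SW: opp run (1,4) capped by B -> flip
Dir S: first cell '.' (not opp) -> no flip
Dir SE: first cell 'B' (not opp) -> no flip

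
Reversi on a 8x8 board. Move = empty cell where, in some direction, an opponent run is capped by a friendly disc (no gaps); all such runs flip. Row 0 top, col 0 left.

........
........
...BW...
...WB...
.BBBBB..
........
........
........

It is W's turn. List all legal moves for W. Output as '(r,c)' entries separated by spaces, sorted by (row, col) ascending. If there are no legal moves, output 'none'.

(1,2): no bracket -> illegal
(1,3): flips 1 -> legal
(1,4): no bracket -> illegal
(2,2): flips 1 -> legal
(2,5): no bracket -> illegal
(3,0): no bracket -> illegal
(3,1): no bracket -> illegal
(3,2): no bracket -> illegal
(3,5): flips 1 -> legal
(3,6): no bracket -> illegal
(4,0): no bracket -> illegal
(4,6): no bracket -> illegal
(5,0): no bracket -> illegal
(5,1): flips 1 -> legal
(5,2): no bracket -> illegal
(5,3): flips 1 -> legal
(5,4): flips 2 -> legal
(5,5): flips 1 -> legal
(5,6): no bracket -> illegal

Answer: (1,3) (2,2) (3,5) (5,1) (5,3) (5,4) (5,5)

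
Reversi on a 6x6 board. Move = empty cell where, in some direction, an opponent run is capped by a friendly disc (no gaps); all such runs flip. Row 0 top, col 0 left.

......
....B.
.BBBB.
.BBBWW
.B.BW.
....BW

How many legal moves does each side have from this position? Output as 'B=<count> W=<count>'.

-- B to move --
(2,5): flips 1 -> legal
(4,5): flips 2 -> legal
(5,3): no bracket -> illegal
B mobility = 2
-- W to move --
(0,3): no bracket -> illegal
(0,4): flips 2 -> legal
(0,5): no bracket -> illegal
(1,0): no bracket -> illegal
(1,1): flips 2 -> legal
(1,2): flips 1 -> legal
(1,3): flips 1 -> legal
(1,5): no bracket -> illegal
(2,0): no bracket -> illegal
(2,5): no bracket -> illegal
(3,0): flips 3 -> legal
(4,0): no bracket -> illegal
(4,2): flips 1 -> legal
(4,5): no bracket -> illegal
(5,0): no bracket -> illegal
(5,1): no bracket -> illegal
(5,2): flips 1 -> legal
(5,3): flips 1 -> legal
W mobility = 8

Answer: B=2 W=8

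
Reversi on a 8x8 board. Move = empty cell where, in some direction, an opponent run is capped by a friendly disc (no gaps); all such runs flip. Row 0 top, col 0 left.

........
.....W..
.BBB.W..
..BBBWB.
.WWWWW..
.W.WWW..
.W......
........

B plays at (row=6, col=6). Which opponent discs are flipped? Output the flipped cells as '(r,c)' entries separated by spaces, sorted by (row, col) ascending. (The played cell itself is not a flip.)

Answer: (4,4) (5,5)

Derivation:
Dir NW: opp run (5,5) (4,4) capped by B -> flip
Dir N: first cell '.' (not opp) -> no flip
Dir NE: first cell '.' (not opp) -> no flip
Dir W: first cell '.' (not opp) -> no flip
Dir E: first cell '.' (not opp) -> no flip
Dir SW: first cell '.' (not opp) -> no flip
Dir S: first cell '.' (not opp) -> no flip
Dir SE: first cell '.' (not opp) -> no flip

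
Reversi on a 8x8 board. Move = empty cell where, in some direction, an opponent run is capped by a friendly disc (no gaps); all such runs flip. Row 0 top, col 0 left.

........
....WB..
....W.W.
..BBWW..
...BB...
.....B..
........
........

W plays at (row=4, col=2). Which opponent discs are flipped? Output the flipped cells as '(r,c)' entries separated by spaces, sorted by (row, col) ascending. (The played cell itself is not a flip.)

Answer: (3,3)

Derivation:
Dir NW: first cell '.' (not opp) -> no flip
Dir N: opp run (3,2), next='.' -> no flip
Dir NE: opp run (3,3) capped by W -> flip
Dir W: first cell '.' (not opp) -> no flip
Dir E: opp run (4,3) (4,4), next='.' -> no flip
Dir SW: first cell '.' (not opp) -> no flip
Dir S: first cell '.' (not opp) -> no flip
Dir SE: first cell '.' (not opp) -> no flip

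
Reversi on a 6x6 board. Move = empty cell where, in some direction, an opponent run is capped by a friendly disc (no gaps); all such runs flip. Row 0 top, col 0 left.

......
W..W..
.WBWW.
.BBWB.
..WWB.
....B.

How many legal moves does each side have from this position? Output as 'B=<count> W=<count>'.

Answer: B=9 W=10

Derivation:
-- B to move --
(0,0): no bracket -> illegal
(0,1): no bracket -> illegal
(0,2): no bracket -> illegal
(0,3): no bracket -> illegal
(0,4): flips 1 -> legal
(1,1): flips 1 -> legal
(1,2): flips 1 -> legal
(1,4): flips 2 -> legal
(1,5): no bracket -> illegal
(2,0): flips 1 -> legal
(2,5): flips 2 -> legal
(3,0): no bracket -> illegal
(3,5): no bracket -> illegal
(4,1): flips 2 -> legal
(5,1): no bracket -> illegal
(5,2): flips 2 -> legal
(5,3): flips 1 -> legal
B mobility = 9
-- W to move --
(1,1): flips 1 -> legal
(1,2): flips 2 -> legal
(2,0): flips 1 -> legal
(2,5): flips 1 -> legal
(3,0): flips 2 -> legal
(3,5): flips 1 -> legal
(4,0): flips 2 -> legal
(4,1): flips 2 -> legal
(4,5): flips 2 -> legal
(5,3): no bracket -> illegal
(5,5): flips 1 -> legal
W mobility = 10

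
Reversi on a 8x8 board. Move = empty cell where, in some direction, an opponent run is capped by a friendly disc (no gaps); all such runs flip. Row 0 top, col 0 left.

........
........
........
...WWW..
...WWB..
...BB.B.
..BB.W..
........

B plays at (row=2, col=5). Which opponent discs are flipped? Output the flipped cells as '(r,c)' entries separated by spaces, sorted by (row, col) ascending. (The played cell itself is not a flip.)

Dir NW: first cell '.' (not opp) -> no flip
Dir N: first cell '.' (not opp) -> no flip
Dir NE: first cell '.' (not opp) -> no flip
Dir W: first cell '.' (not opp) -> no flip
Dir E: first cell '.' (not opp) -> no flip
Dir SW: opp run (3,4) (4,3), next='.' -> no flip
Dir S: opp run (3,5) capped by B -> flip
Dir SE: first cell '.' (not opp) -> no flip

Answer: (3,5)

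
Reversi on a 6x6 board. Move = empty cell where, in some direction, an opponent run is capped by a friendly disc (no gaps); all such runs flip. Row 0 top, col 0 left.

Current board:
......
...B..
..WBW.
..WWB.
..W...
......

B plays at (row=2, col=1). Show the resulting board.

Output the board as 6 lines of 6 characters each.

Answer: ......
...B..
.BBBW.
..WWB.
..W...
......

Derivation:
Place B at (2,1); scan 8 dirs for brackets.
Dir NW: first cell '.' (not opp) -> no flip
Dir N: first cell '.' (not opp) -> no flip
Dir NE: first cell '.' (not opp) -> no flip
Dir W: first cell '.' (not opp) -> no flip
Dir E: opp run (2,2) capped by B -> flip
Dir SW: first cell '.' (not opp) -> no flip
Dir S: first cell '.' (not opp) -> no flip
Dir SE: opp run (3,2), next='.' -> no flip
All flips: (2,2)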